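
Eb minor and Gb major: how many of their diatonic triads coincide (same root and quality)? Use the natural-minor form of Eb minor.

7

Diatonic triads of Eb minor (natural minor): Ebm (i), Fdim (ii°), Gb (III), Abm (iv), Bbm (v), Cb (VI), Db (VII).
Diatonic triads of Gb major: Gb (I), Abm (ii), Bbm (iii), Cb (IV), Db (V), Ebm (vi), Fdim (vii°).
Matching root and quality in both lists: Ebm, Fdim, Gb, Abm, Bbm, Cb, Db.
That gives 7 common triads.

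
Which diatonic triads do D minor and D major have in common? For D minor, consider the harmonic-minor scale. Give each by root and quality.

Triads in D minor (harmonic minor): Dm (i), Edim (ii°), Faug (III+), Gm (iv), A (V), Bb (VI), C#dim (vii°).
Triads in D major: D (I), Em (ii), F#m (iii), G (IV), A (V), Bm (vi), C#dim (vii°).
Shared triads with their functions: A (V in D minor, V in D major); C#dim (vii° in D minor, vii° in D major).

A, C#dim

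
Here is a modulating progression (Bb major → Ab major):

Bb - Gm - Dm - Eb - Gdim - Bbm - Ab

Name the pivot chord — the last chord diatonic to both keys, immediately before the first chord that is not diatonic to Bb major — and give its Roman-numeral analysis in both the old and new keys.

Eb — IV in Bb major, V in Ab major

Chords diatonic to Bb major: Bb, Cm, Dm, Eb, F, Gm, Adim.
Reading the progression, the first chord not in that set is Gdim, so the modulation leaves Bb major there.
The chord immediately before Gdim is Eb, which is diatonic to both keys: IV in Bb major and V in Ab major.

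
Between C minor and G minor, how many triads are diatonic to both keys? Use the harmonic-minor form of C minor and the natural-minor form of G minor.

Diatonic triads of C minor (harmonic minor): Cm (i), Ddim (ii°), Ebaug (III+), Fm (iv), G (V), Ab (VI), Bdim (vii°).
Diatonic triads of G minor (natural minor): Gm (i), Adim (ii°), Bb (III), Cm (iv), Dm (v), Eb (VI), F (VII).
Matching root and quality in both lists: Cm.
That gives 1 common triad.

1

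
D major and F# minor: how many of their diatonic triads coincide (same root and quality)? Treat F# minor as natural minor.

4

Diatonic triads of D major: D (I), Em (ii), F#m (iii), G (IV), A (V), Bm (vi), C#dim (vii°).
Diatonic triads of F# minor (natural minor): F#m (i), G#dim (ii°), A (III), Bm (iv), C#m (v), D (VI), E (VII).
Matching root and quality in both lists: D, F#m, A, Bm.
That gives 4 common triads.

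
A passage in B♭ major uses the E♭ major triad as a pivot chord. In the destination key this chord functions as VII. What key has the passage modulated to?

F minor

The numeral VII denotes a major triad on scale degree 7. With E♭ on degree 7, the tonic of the new key is F.
Degree 7 carries a major triad in natural-minor keys, so the destination is F minor.
Check: the diatonic triads of F minor (natural minor) are Fm (i), Gdim (ii°), A♭ (III), B♭m (iv), Cm (v), D♭ (VI), E♭ (VII) — E♭ major is indeed VII.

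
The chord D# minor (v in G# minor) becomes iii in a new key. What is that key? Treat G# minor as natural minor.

B major

The numeral iii denotes a minor triad on scale degree 3. With D# on degree 3, the tonic of the new key is B.
Degree 3 carries a minor triad in major keys, so the destination is B major.
Check: the diatonic triads of B major are B (I), C#m (ii), D#m (iii), E (IV), F# (V), G#m (vi), A#dim (vii°) — D# minor is indeed iii.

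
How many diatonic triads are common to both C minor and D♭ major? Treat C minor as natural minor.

2

Diatonic triads of C minor (natural minor): Cm (i), Ddim (ii°), E♭ (III), Fm (iv), Gm (v), A♭ (VI), B♭ (VII).
Diatonic triads of D♭ major: D♭ (I), E♭m (ii), Fm (iii), G♭ (IV), A♭ (V), B♭m (vi), Cdim (vii°).
Matching root and quality in both lists: Fm, A♭.
That gives 2 common triads.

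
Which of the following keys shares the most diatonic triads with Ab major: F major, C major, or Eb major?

Eb major

Triads of Ab major: Ab major (I), Bb minor (ii), C minor (iii), Db major (IV), Eb major (V), F minor (vi), G diminished (vii°).
F major shares 0: none.
C major shares 0: none.
Eb major shares 4: Ab, Cm, Eb, Fm.
The most common triads (4) are shared with Eb major.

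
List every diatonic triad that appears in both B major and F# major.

B, D#m, F#, G#m

Triads in B major: B (I), C#m (ii), D#m (iii), E (IV), F# (V), G#m (vi), A#dim (vii°).
Triads in F# major: F# (I), G#m (ii), A#m (iii), B (IV), C# (V), D#m (vi), E#dim (vii°).
Shared triads with their functions: B (I in B major, IV in F# major); D#m (iii in B major, vi in F# major); F# (V in B major, I in F# major); G#m (vi in B major, ii in F# major).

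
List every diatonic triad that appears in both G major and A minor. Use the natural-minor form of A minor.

Triads in G major: G (I), Am (ii), Bm (iii), C (IV), D (V), Em (vi), F#dim (vii°).
Triads in A minor (natural minor): Am (i), Bdim (ii°), C (III), Dm (iv), Em (v), F (VI), G (VII).
Shared triads with their functions: G (I in G major, VII in A minor); Am (ii in G major, i in A minor); C (IV in G major, III in A minor); Em (vi in G major, v in A minor).

G, Am, C, Em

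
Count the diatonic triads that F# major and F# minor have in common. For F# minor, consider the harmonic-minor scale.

2

Diatonic triads of F# major: F# (I), G#m (ii), A#m (iii), B (IV), C# (V), D#m (vi), E#dim (vii°).
Diatonic triads of F# minor (harmonic minor): F#m (i), G#dim (ii°), Aaug (III+), Bm (iv), C# (V), D (VI), E#dim (vii°).
Matching root and quality in both lists: C#, E#dim.
That gives 2 common triads.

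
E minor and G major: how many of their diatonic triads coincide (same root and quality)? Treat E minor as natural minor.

Diatonic triads of E minor (natural minor): E minor (i), F# diminished (ii°), G major (III), A minor (iv), B minor (v), C major (VI), D major (VII).
Diatonic triads of G major: G major (I), A minor (ii), B minor (iii), C major (IV), D major (V), E minor (vi), F# diminished (vii°).
Matching root and quality in both lists: E minor, F# diminished, G major, A minor, B minor, C major, D major.
That gives 7 common triads.

7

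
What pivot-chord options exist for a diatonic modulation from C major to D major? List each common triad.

Em, G

Triads in C major: C major (I), D minor (ii), E minor (iii), F major (IV), G major (V), A minor (vi), B diminished (vii°).
Triads in D major: D major (I), E minor (ii), F♯ minor (iii), G major (IV), A major (V), B minor (vi), C♯ diminished (vii°).
Shared triads with their functions: E minor (iii in C major, ii in D major); G major (V in C major, IV in D major).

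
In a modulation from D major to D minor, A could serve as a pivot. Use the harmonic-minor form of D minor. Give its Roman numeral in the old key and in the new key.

The scale of D major is D E F# G A B C#; A is degree 5, and the triad built there (A-C#-E) is major, so it is V.
The scale of D minor (harmonic minor) is D E F G A Bb C#; A is degree 5, and the triad built there (A-C#-E) is major, so it is V.

V in D major; V in D minor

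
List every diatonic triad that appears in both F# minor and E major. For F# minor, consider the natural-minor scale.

F#m, A, C#m, E

Triads in F# minor (natural minor): F# minor (i), G# diminished (ii°), A major (III), B minor (iv), C# minor (v), D major (VI), E major (VII).
Triads in E major: E major (I), F# minor (ii), G# minor (iii), A major (IV), B major (V), C# minor (vi), D# diminished (vii°).
Shared triads with their functions: F# minor (i in F# minor, ii in E major); A major (III in F# minor, IV in E major); C# minor (v in F# minor, vi in E major); E major (VII in F# minor, I in E major).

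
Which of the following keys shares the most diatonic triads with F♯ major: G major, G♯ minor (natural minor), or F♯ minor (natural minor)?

Triads of F♯ major: F♯ (I), G♯m (ii), A♯m (iii), B (IV), C♯ (V), D♯m (vi), E♯dim (vii°).
G major shares 0: none.
G♯ minor (natural minor) shares 4: F♯, G♯m, B, D♯m.
F♯ minor (natural minor) shares 0: none.
The most common triads (4) are shared with G♯ minor.

G♯ minor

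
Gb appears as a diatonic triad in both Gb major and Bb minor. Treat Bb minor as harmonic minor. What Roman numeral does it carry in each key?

The scale of Gb major is Gb Ab Bb Cb Db Eb F; Gb is degree 1, and the triad built there (Gb-Bb-Db) is major, so it is I.
The scale of Bb minor (harmonic minor) is Bb C Db Eb F Gb A; Gb is degree 6, and the triad built there (Gb-Bb-Db) is major, so it is VI.

I in Gb major; VI in Bb minor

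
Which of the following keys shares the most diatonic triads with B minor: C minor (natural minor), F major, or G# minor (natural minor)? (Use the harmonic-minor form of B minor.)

Triads of B minor (harmonic minor): B minor (i), C# diminished (ii°), D augmented (III+), E minor (iv), F# major (V), G major (VI), A# diminished (vii°).
C minor (natural minor) shares 0: none.
F major shares 0: none.
G# minor (natural minor) shares 2: F#, A#dim.
The most common triads (2) are shared with G# minor.

G# minor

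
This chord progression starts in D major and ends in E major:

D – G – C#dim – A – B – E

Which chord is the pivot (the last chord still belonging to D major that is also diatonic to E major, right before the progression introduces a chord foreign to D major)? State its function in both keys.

Chords diatonic to D major: D, Em, F#m, G, A, Bm, C#dim.
Reading the progression, the first chord not in that set is B, so the modulation leaves D major there.
The chord immediately before B is A, which is diatonic to both keys: V in D major and IV in E major.

A — V in D major, IV in E major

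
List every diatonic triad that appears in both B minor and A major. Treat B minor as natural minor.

Bm, D, F#m, A

Triads in B minor (natural minor): Bm (i), C#dim (ii°), D (III), Em (iv), F#m (v), G (VI), A (VII).
Triads in A major: A (I), Bm (ii), C#m (iii), D (IV), E (V), F#m (vi), G#dim (vii°).
Shared triads with their functions: Bm (i in B minor, ii in A major); D (III in B minor, IV in A major); F#m (v in B minor, vi in A major); A (VII in B minor, I in A major).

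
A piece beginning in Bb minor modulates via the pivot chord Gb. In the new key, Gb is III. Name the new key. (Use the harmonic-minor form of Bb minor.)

The numeral III denotes a major triad on scale degree 3. With Gb on degree 3, the tonic of the new key is Eb.
Degree 3 carries a major triad in natural-minor keys, so the destination is Eb minor.
Check: the diatonic triads of Eb minor (natural minor) are Ebm (i), Fdim (ii°), Gb (III), Abm (iv), Bbm (v), Cb (VI), Db (VII) — Gb is indeed III.

Eb minor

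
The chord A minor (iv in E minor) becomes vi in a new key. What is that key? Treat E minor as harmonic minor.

C major

The numeral vi denotes a minor triad on scale degree 6. With A on degree 6, the tonic of the new key is C.
Degree 6 carries a minor triad in major keys, so the destination is C major.
Check: the diatonic triads of C major are C (I), Dm (ii), Em (iii), F (IV), G (V), Am (vi), Bdim (vii°) — A minor is indeed vi.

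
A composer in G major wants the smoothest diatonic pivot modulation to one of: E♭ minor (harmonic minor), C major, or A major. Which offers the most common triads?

C major

Triads of G major: G (I), Am (ii), Bm (iii), C (IV), D (V), Em (vi), F♯dim (vii°).
E♭ minor (harmonic minor) shares 0: none.
C major shares 4: G, Am, C, Em.
A major shares 2: Bm, D.
The most common triads (4) are shared with C major.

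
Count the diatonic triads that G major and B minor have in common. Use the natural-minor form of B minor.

Diatonic triads of G major: G (I), Am (ii), Bm (iii), C (IV), D (V), Em (vi), F#dim (vii°).
Diatonic triads of B minor (natural minor): Bm (i), C#dim (ii°), D (III), Em (iv), F#m (v), G (VI), A (VII).
Matching root and quality in both lists: G, Bm, D, Em.
That gives 4 common triads.

4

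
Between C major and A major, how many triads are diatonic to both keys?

Diatonic triads of C major: C (I), Dm (ii), Em (iii), F (IV), G (V), Am (vi), Bdim (vii°).
Diatonic triads of A major: A (I), Bm (ii), C♯m (iii), D (IV), E (V), F♯m (vi), G♯dim (vii°).
No triad has the same root and quality in both keys.

0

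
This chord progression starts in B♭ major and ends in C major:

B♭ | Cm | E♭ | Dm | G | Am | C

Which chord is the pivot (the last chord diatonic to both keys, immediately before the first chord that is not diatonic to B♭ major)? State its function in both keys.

Chords diatonic to B♭ major: B♭, Cm, Dm, E♭, F, Gm, Adim.
Reading the progression, the first chord not in that set is G, so the modulation leaves B♭ major there.
The chord immediately before G is Dm, which is diatonic to both keys: iii in B♭ major and ii in C major.

Dm — iii in B♭ major, ii in C major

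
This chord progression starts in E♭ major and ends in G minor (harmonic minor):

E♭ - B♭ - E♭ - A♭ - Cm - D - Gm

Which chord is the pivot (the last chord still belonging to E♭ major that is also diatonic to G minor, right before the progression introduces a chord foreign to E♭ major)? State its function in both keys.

Cm — vi in E♭ major, iv in G minor

Chords diatonic to E♭ major: E♭, Fm, Gm, A♭, B♭, Cm, Ddim.
Reading the progression, the first chord not in that set is D, so the modulation leaves E♭ major there.
The chord immediately before D is Cm, which is diatonic to both keys: vi in E♭ major and iv in G minor.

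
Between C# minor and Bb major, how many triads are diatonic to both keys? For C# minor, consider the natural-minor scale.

Diatonic triads of C# minor (natural minor): C#m (i), D#dim (ii°), E (III), F#m (iv), G#m (v), A (VI), B (VII).
Diatonic triads of Bb major: Bb (I), Cm (ii), Dm (iii), Eb (IV), F (V), Gm (vi), Adim (vii°).
No triad has the same root and quality in both keys.

0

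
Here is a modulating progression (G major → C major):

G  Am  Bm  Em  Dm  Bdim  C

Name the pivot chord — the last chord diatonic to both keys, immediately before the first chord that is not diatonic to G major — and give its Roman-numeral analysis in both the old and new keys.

Chords diatonic to G major: G, Am, Bm, C, D, Em, F♯dim.
Reading the progression, the first chord not in that set is Dm, so the modulation leaves G major there.
The chord immediately before Dm is Em, which is diatonic to both keys: vi in G major and iii in C major.

Em — vi in G major, iii in C major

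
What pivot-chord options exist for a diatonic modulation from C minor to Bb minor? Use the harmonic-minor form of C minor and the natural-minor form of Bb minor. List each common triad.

Fm, Ab

Triads in C minor (harmonic minor): Cm (i), Ddim (ii°), Ebaug (III+), Fm (iv), G (V), Ab (VI), Bdim (vii°).
Triads in Bb minor (natural minor): Bbm (i), Cdim (ii°), Db (III), Ebm (iv), Fm (v), Gb (VI), Ab (VII).
Shared triads with their functions: Fm (iv in C minor, v in Bb minor); Ab (VI in C minor, VII in Bb minor).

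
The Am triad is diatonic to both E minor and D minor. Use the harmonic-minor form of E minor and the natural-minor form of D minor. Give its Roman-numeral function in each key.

iv in E minor; v in D minor

The scale of E minor (harmonic minor) is E F# G A B C D#; A is degree 4, and the triad built there (A-C-E) is minor, so it is iv.
The scale of D minor (natural minor) is D E F G A Bb C; A is degree 5, and the triad built there (A-C-E) is minor, so it is v.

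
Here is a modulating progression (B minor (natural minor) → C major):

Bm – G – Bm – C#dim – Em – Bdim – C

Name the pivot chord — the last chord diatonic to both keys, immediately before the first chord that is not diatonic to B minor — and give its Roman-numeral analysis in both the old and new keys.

Em — iv in B minor, iii in C major

Chords diatonic to B minor: Bm, C#dim, D, Em, F#m, G, A.
Reading the progression, the first chord not in that set is Bdim, so the modulation leaves B minor there.
The chord immediately before Bdim is Em, which is diatonic to both keys: iv in B minor and iii in C major.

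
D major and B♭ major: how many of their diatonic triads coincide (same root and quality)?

Diatonic triads of D major: D major (I), E minor (ii), F♯ minor (iii), G major (IV), A major (V), B minor (vi), C♯ diminished (vii°).
Diatonic triads of B♭ major: B♭ major (I), C minor (ii), D minor (iii), E♭ major (IV), F major (V), G minor (vi), A diminished (vii°).
No triad has the same root and quality in both keys.

0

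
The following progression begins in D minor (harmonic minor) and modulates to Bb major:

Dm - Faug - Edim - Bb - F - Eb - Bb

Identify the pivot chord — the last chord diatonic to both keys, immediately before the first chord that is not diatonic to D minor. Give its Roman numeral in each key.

Chords diatonic to D minor: Dm, Edim, Faug, Gm, A, Bb, C#dim.
Reading the progression, the first chord not in that set is F, so the modulation leaves D minor there.
The chord immediately before F is Bb, which is diatonic to both keys: VI in D minor and I in Bb major.

Bb — VI in D minor, I in Bb major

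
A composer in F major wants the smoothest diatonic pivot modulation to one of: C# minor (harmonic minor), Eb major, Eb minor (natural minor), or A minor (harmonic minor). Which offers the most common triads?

A minor

Triads of F major: F (I), Gm (ii), Am (iii), Bb (IV), C (V), Dm (vi), Edim (vii°).
C# minor (harmonic minor) shares 0: none.
Eb major shares 2: Gm, Bb.
Eb minor (natural minor) shares 0: none.
A minor (harmonic minor) shares 3: F, Am, Dm.
The most common triads (3) are shared with A minor.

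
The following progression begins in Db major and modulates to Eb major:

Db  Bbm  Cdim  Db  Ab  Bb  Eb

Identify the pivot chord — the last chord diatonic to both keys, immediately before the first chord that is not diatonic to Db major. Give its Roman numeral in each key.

Ab — V in Db major, IV in Eb major

Chords diatonic to Db major: Db, Ebm, Fm, Gb, Ab, Bbm, Cdim.
Reading the progression, the first chord not in that set is Bb, so the modulation leaves Db major there.
The chord immediately before Bb is Ab, which is diatonic to both keys: V in Db major and IV in Eb major.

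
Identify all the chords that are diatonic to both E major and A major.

E, F#m, A, C#m

Triads in E major: E major (I), F# minor (ii), G# minor (iii), A major (IV), B major (V), C# minor (vi), D# diminished (vii°).
Triads in A major: A major (I), B minor (ii), C# minor (iii), D major (IV), E major (V), F# minor (vi), G# diminished (vii°).
Shared triads with their functions: E major (I in E major, V in A major); F# minor (ii in E major, vi in A major); A major (IV in E major, I in A major); C# minor (vi in E major, iii in A major).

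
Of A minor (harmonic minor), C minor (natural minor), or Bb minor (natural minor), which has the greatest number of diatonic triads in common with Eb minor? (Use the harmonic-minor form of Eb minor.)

C minor

Triads of Eb minor (harmonic minor): Ebm (i), Fdim (ii°), Gbaug (III+), Abm (iv), Bb (V), Cb (VI), Ddim (vii°).
A minor (harmonic minor) shares 0: none.
C minor (natural minor) shares 2: Bb, Ddim.
Bb minor (natural minor) shares 1: Ebm.
The most common triads (2) are shared with C minor.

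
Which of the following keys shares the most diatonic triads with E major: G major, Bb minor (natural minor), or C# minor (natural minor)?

Triads of E major: E major (I), F# minor (ii), G# minor (iii), A major (IV), B major (V), C# minor (vi), D# diminished (vii°).
G major shares 0: none.
Bb minor (natural minor) shares 0: none.
C# minor (natural minor) shares 7: E, F#m, G#m, A, B, C#m, D#dim.
The most common triads (7) are shared with C# minor.

C# minor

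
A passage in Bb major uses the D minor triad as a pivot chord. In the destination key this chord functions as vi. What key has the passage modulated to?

The numeral vi denotes a minor triad on scale degree 6. With D on degree 6, the tonic of the new key is F.
Degree 6 carries a minor triad in major keys, so the destination is F major.
Check: the diatonic triads of F major are F (I), Gm (ii), Am (iii), Bb (IV), C (V), Dm (vi), Edim (vii°) — D minor is indeed vi.

F major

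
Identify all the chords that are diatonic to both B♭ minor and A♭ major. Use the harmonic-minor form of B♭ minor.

B♭m

Triads in B♭ minor (harmonic minor): B♭m (i), Cdim (ii°), D♭aug (III+), E♭m (iv), F (V), G♭ (VI), Adim (vii°).
Triads in A♭ major: A♭ (I), B♭m (ii), Cm (iii), D♭ (IV), E♭ (V), Fm (vi), Gdim (vii°).
Shared triads with their functions: B♭m (i in B♭ minor, ii in A♭ major).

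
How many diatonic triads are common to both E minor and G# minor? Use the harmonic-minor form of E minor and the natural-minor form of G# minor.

Diatonic triads of E minor (harmonic minor): Em (i), F#dim (ii°), Gaug (III+), Am (iv), B (V), C (VI), D#dim (vii°).
Diatonic triads of G# minor (natural minor): G#m (i), A#dim (ii°), B (III), C#m (iv), D#m (v), E (VI), F# (VII).
Matching root and quality in both lists: B.
That gives 1 common triad.

1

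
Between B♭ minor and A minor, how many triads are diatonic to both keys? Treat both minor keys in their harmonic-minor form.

Diatonic triads of B♭ minor (harmonic minor): B♭m (i), Cdim (ii°), D♭aug (III+), E♭m (iv), F (V), G♭ (VI), Adim (vii°).
Diatonic triads of A minor (harmonic minor): Am (i), Bdim (ii°), Caug (III+), Dm (iv), E (V), F (VI), G♯dim (vii°).
Matching root and quality in both lists: F.
That gives 1 common triad.

1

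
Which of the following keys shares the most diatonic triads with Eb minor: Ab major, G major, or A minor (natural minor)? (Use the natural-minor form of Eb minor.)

Triads of Eb minor (natural minor): Eb minor (i), F diminished (ii°), Gb major (III), Ab minor (iv), Bb minor (v), Cb major (VI), Db major (VII).
Ab major shares 2: Bbm, Db.
G major shares 0: none.
A minor (natural minor) shares 0: none.
The most common triads (2) are shared with Ab major.

Ab major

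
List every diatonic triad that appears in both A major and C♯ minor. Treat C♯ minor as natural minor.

A, C♯m, E, F♯m

Triads in A major: A major (I), B minor (ii), C♯ minor (iii), D major (IV), E major (V), F♯ minor (vi), G♯ diminished (vii°).
Triads in C♯ minor (natural minor): C♯ minor (i), D♯ diminished (ii°), E major (III), F♯ minor (iv), G♯ minor (v), A major (VI), B major (VII).
Shared triads with their functions: A major (I in A major, VI in C♯ minor); C♯ minor (iii in A major, i in C♯ minor); E major (V in A major, III in C♯ minor); F♯ minor (vi in A major, iv in C♯ minor).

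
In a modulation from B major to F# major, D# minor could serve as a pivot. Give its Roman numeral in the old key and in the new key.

iii in B major; vi in F# major

The scale of B major is B C# D# E F# G# A#; D# is degree 3, and the triad built there (D#-F#-A#) is minor, so it is iii.
The scale of F# major is F# G# A# B C# D# E#; D# is degree 6, and the triad built there (D#-F#-A#) is minor, so it is vi.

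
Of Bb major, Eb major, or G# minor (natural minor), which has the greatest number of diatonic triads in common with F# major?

Triads of F# major: F# (I), G#m (ii), A#m (iii), B (IV), C# (V), D#m (vi), E#dim (vii°).
Bb major shares 0: none.
Eb major shares 0: none.
G# minor (natural minor) shares 4: F#, G#m, B, D#m.
The most common triads (4) are shared with G# minor.

G# minor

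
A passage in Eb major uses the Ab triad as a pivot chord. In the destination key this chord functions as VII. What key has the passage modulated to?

The numeral VII denotes a major triad on scale degree 7. With Ab on degree 7, the tonic of the new key is Bb.
Degree 7 carries a major triad in natural-minor keys, so the destination is Bb minor.
Check: the diatonic triads of Bb minor (natural minor) are Bbm (i), Cdim (ii°), Db (III), Ebm (iv), Fm (v), Gb (VI), Ab (VII) — Ab is indeed VII.

Bb minor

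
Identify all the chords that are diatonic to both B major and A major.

C#m, E

Triads in B major: B major (I), C# minor (ii), D# minor (iii), E major (IV), F# major (V), G# minor (vi), A# diminished (vii°).
Triads in A major: A major (I), B minor (ii), C# minor (iii), D major (IV), E major (V), F# minor (vi), G# diminished (vii°).
Shared triads with their functions: C# minor (ii in B major, iii in A major); E major (IV in B major, V in A major).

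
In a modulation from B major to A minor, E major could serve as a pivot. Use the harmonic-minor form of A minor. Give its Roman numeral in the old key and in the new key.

The scale of B major is B C♯ D♯ E F♯ G♯ A♯; E is degree 4, and the triad built there (E-G♯-B) is major, so it is IV.
The scale of A minor (harmonic minor) is A B C D E F G♯; E is degree 5, and the triad built there (E-G♯-B) is major, so it is V.

IV in B major; V in A minor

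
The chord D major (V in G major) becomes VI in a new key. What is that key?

F# minor

The numeral VI denotes a major triad on scale degree 6. With D on degree 6, the tonic of the new key is F#.
Degree 6 carries a major triad in minor keys, so the destination is F# minor.
Check: the diatonic triads of F# minor (natural minor) are F#m (i), G#dim (ii°), A (III), Bm (iv), C#m (v), D (VI), E (VII) — D major is indeed VI.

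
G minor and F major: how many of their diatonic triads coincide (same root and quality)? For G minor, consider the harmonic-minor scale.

Diatonic triads of G minor (harmonic minor): Gm (i), Adim (ii°), Bbaug (III+), Cm (iv), D (V), Eb (VI), F#dim (vii°).
Diatonic triads of F major: F (I), Gm (ii), Am (iii), Bb (IV), C (V), Dm (vi), Edim (vii°).
Matching root and quality in both lists: Gm.
That gives 1 common triad.

1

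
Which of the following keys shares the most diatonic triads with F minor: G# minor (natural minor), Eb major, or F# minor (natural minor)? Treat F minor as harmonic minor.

Triads of F minor (harmonic minor): F minor (i), G diminished (ii°), Ab augmented (III+), Bb minor (iv), C major (V), Db major (VI), E diminished (vii°).
G# minor (natural minor) shares 0: none.
Eb major shares 1: Fm.
F# minor (natural minor) shares 0: none.
The most common triads (1) are shared with Eb major.

Eb major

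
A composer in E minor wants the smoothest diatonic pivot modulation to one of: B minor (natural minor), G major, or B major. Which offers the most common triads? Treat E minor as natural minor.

G major

Triads of E minor (natural minor): Em (i), F#dim (ii°), G (III), Am (iv), Bm (v), C (VI), D (VII).
B minor (natural minor) shares 4: Em, G, Bm, D.
G major shares 7: Em, F#dim, G, Am, Bm, C, D.
B major shares 0: none.
The most common triads (7) are shared with G major.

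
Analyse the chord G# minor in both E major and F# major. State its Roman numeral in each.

iii in E major; ii in F# major

The scale of E major is E F# G# A B C# D#; G# is degree 3, and the triad built there (G#-B-D#) is minor, so it is iii.
The scale of F# major is F# G# A# B C# D# E#; G# is degree 2, and the triad built there (G#-B-D#) is minor, so it is ii.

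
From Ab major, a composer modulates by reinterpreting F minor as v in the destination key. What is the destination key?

The numeral v denotes a minor triad on scale degree 5. With F on degree 5, the tonic of the new key is Bb.
Degree 5 carries a minor triad in natural-minor keys, so the destination is Bb minor.
Check: the diatonic triads of Bb minor (natural minor) are Bbm (i), Cdim (ii°), Db (III), Ebm (iv), Fm (v), Gb (VI), Ab (VII) — F minor is indeed v.

Bb minor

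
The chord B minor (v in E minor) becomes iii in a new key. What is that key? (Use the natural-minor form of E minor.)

The numeral iii denotes a minor triad on scale degree 3. With B on degree 3, the tonic of the new key is G.
Degree 3 carries a minor triad in major keys, so the destination is G major.
Check: the diatonic triads of G major are G (I), Am (ii), Bm (iii), C (IV), D (V), Em (vi), F#dim (vii°) — B minor is indeed iii.

G major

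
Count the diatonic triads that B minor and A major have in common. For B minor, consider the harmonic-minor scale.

Diatonic triads of B minor (harmonic minor): B minor (i), C# diminished (ii°), D augmented (III+), E minor (iv), F# major (V), G major (VI), A# diminished (vii°).
Diatonic triads of A major: A major (I), B minor (ii), C# minor (iii), D major (IV), E major (V), F# minor (vi), G# diminished (vii°).
Matching root and quality in both lists: B minor.
That gives 1 common triad.

1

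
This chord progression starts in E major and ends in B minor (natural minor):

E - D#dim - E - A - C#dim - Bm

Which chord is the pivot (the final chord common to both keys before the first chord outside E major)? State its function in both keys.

A — IV in E major, VII in B minor

Chords diatonic to E major: E, F#m, G#m, A, B, C#m, D#dim.
Reading the progression, the first chord not in that set is C#dim, so the modulation leaves E major there.
The chord immediately before C#dim is A, which is diatonic to both keys: IV in E major and VII in B minor.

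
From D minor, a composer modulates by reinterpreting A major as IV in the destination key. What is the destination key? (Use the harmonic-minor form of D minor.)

The numeral IV denotes a major triad on scale degree 4. With A on degree 4, the tonic of the new key is E.
Degree 4 carries a major triad in major keys, so the destination is E major.
Check: the diatonic triads of E major are E (I), F#m (ii), G#m (iii), A (IV), B (V), C#m (vi), D#dim (vii°) — A major is indeed IV.

E major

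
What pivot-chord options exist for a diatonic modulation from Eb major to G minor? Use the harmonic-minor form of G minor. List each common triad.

Eb, Gm, Cm

Triads in Eb major: Eb major (I), F minor (ii), G minor (iii), Ab major (IV), Bb major (V), C minor (vi), D diminished (vii°).
Triads in G minor (harmonic minor): G minor (i), A diminished (ii°), Bb augmented (III+), C minor (iv), D major (V), Eb major (VI), F# diminished (vii°).
Shared triads with their functions: Eb major (I in Eb major, VI in G minor); G minor (iii in Eb major, i in G minor); C minor (vi in Eb major, iv in G minor).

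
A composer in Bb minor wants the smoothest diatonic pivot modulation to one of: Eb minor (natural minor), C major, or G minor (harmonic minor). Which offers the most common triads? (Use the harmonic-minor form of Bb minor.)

Triads of Bb minor (harmonic minor): Bbm (i), Cdim (ii°), Dbaug (III+), Ebm (iv), F (V), Gb (VI), Adim (vii°).
Eb minor (natural minor) shares 3: Bbm, Ebm, Gb.
C major shares 1: F.
G minor (harmonic minor) shares 1: Adim.
The most common triads (3) are shared with Eb minor.

Eb minor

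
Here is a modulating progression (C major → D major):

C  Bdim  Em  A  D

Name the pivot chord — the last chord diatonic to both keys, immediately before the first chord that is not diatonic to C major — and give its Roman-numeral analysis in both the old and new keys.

Em — iii in C major, ii in D major

Chords diatonic to C major: C, Dm, Em, F, G, Am, Bdim.
Reading the progression, the first chord not in that set is A, so the modulation leaves C major there.
The chord immediately before A is Em, which is diatonic to both keys: iii in C major and ii in D major.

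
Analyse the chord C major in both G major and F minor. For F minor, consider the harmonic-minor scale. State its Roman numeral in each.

The scale of G major is G A B C D E F♯; C is degree 4, and the triad built there (C-E-G) is major, so it is IV.
The scale of F minor (harmonic minor) is F G A♭ B♭ C D♭ E; C is degree 5, and the triad built there (C-E-G) is major, so it is V.

IV in G major; V in F minor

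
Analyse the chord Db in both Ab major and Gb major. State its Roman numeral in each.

The scale of Ab major is Ab Bb C Db Eb F G; Db is degree 4, and the triad built there (Db-F-Ab) is major, so it is IV.
The scale of Gb major is Gb Ab Bb Cb Db Eb F; Db is degree 5, and the triad built there (Db-F-Ab) is major, so it is V.

IV in Ab major; V in Gb major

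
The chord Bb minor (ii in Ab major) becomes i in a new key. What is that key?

Bb minor

The numeral i denotes a minor triad on scale degree 1. With Bb on degree 1, the tonic of the new key is Bb.
Degree 1 carries a minor triad in minor keys, so the destination is Bb minor.
Check: the diatonic triads of Bb minor (natural minor) are Bbm (i), Cdim (ii°), Db (III), Ebm (iv), Fm (v), Gb (VI), Ab (VII) — Bb minor is indeed i.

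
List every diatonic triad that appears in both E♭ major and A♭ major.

E♭, Fm, A♭, Cm

Triads in E♭ major: E♭ (I), Fm (ii), Gm (iii), A♭ (IV), B♭ (V), Cm (vi), Ddim (vii°).
Triads in A♭ major: A♭ (I), B♭m (ii), Cm (iii), D♭ (IV), E♭ (V), Fm (vi), Gdim (vii°).
Shared triads with their functions: E♭ (I in E♭ major, V in A♭ major); Fm (ii in E♭ major, vi in A♭ major); A♭ (IV in E♭ major, I in A♭ major); Cm (vi in E♭ major, iii in A♭ major).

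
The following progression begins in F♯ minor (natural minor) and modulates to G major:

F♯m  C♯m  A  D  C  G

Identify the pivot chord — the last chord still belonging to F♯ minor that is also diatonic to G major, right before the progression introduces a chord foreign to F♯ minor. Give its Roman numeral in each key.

Chords diatonic to F♯ minor: F♯m, G♯dim, A, Bm, C♯m, D, E.
Reading the progression, the first chord not in that set is C, so the modulation leaves F♯ minor there.
The chord immediately before C is D, which is diatonic to both keys: VI in F♯ minor and V in G major.

D — VI in F♯ minor, V in G major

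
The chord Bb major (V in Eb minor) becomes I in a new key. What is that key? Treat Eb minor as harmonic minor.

Bb major

The numeral I denotes a major triad on scale degree 1. With Bb on degree 1, the tonic of the new key is Bb.
Degree 1 carries a major triad in major keys, so the destination is Bb major.
Check: the diatonic triads of Bb major are Bb (I), Cm (ii), Dm (iii), Eb (IV), F (V), Gm (vi), Adim (vii°) — Bb major is indeed I.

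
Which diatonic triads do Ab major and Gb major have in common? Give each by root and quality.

Triads in Ab major: Ab (I), Bbm (ii), Cm (iii), Db (IV), Eb (V), Fm (vi), Gdim (vii°).
Triads in Gb major: Gb (I), Abm (ii), Bbm (iii), Cb (IV), Db (V), Ebm (vi), Fdim (vii°).
Shared triads with their functions: Bbm (ii in Ab major, iii in Gb major); Db (IV in Ab major, V in Gb major).

Bbm, Db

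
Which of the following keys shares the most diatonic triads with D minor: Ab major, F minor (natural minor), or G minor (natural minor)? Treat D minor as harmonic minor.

Triads of D minor (harmonic minor): Dm (i), Edim (ii°), Faug (III+), Gm (iv), A (V), Bb (VI), C#dim (vii°).
Ab major shares 0: none.
F minor (natural minor) shares 0: none.
G minor (natural minor) shares 3: Dm, Gm, Bb.
The most common triads (3) are shared with G minor.

G minor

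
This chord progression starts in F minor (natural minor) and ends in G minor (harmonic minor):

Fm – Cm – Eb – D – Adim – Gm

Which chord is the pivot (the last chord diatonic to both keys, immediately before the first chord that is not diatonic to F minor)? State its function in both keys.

Eb — VII in F minor, VI in G minor

Chords diatonic to F minor: Fm, Gdim, Ab, Bbm, Cm, Db, Eb.
Reading the progression, the first chord not in that set is D, so the modulation leaves F minor there.
The chord immediately before D is Eb, which is diatonic to both keys: VII in F minor and VI in G minor.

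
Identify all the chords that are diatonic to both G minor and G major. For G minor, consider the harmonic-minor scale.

Triads in G minor (harmonic minor): Gm (i), Adim (ii°), Bbaug (III+), Cm (iv), D (V), Eb (VI), F#dim (vii°).
Triads in G major: G (I), Am (ii), Bm (iii), C (IV), D (V), Em (vi), F#dim (vii°).
Shared triads with their functions: D (V in G minor, V in G major); F#dim (vii° in G minor, vii° in G major).

D, F#dim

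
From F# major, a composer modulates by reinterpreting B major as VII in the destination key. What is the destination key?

The numeral VII denotes a major triad on scale degree 7. With B on degree 7, the tonic of the new key is C#.
Degree 7 carries a major triad in natural-minor keys, so the destination is C# minor.
Check: the diatonic triads of C# minor (natural minor) are C#m (i), D#dim (ii°), E (III), F#m (iv), G#m (v), A (VI), B (VII) — B major is indeed VII.

C# minor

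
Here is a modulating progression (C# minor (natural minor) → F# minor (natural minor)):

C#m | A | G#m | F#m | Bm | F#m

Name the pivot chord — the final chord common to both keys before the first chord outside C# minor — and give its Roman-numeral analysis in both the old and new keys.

Chords diatonic to C# minor: C#m, D#dim, E, F#m, G#m, A, B.
Reading the progression, the first chord not in that set is Bm, so the modulation leaves C# minor there.
The chord immediately before Bm is F#m, which is diatonic to both keys: iv in C# minor and i in F# minor.

F#m — iv in C# minor, i in F# minor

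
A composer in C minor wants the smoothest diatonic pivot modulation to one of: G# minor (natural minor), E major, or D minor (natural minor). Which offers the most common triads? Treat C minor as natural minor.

D minor

Triads of C minor (natural minor): C minor (i), D diminished (ii°), Eb major (III), F minor (iv), G minor (v), Ab major (VI), Bb major (VII).
G# minor (natural minor) shares 0: none.
E major shares 0: none.
D minor (natural minor) shares 2: Gm, Bb.
The most common triads (2) are shared with D minor.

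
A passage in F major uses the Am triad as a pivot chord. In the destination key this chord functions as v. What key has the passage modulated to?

The numeral v denotes a minor triad on scale degree 5. With A on degree 5, the tonic of the new key is D.
Degree 5 carries a minor triad in natural-minor keys, so the destination is D minor.
Check: the diatonic triads of D minor (natural minor) are Dm (i), Edim (ii°), F (III), Gm (iv), Am (v), Bb (VI), C (VII) — Am is indeed v.

D minor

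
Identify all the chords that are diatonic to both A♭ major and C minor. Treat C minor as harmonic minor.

A♭, Cm, Fm

Triads in A♭ major: A♭ (I), B♭m (ii), Cm (iii), D♭ (IV), E♭ (V), Fm (vi), Gdim (vii°).
Triads in C minor (harmonic minor): Cm (i), Ddim (ii°), E♭aug (III+), Fm (iv), G (V), A♭ (VI), Bdim (vii°).
Shared triads with their functions: A♭ (I in A♭ major, VI in C minor); Cm (iii in A♭ major, i in C minor); Fm (vi in A♭ major, iv in C minor).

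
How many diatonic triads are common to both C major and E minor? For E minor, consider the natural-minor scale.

4

Diatonic triads of C major: C (I), Dm (ii), Em (iii), F (IV), G (V), Am (vi), Bdim (vii°).
Diatonic triads of E minor (natural minor): Em (i), F#dim (ii°), G (III), Am (iv), Bm (v), C (VI), D (VII).
Matching root and quality in both lists: C, Em, G, Am.
That gives 4 common triads.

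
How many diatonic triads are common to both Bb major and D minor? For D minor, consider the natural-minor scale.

4

Diatonic triads of Bb major: Bb (I), Cm (ii), Dm (iii), Eb (IV), F (V), Gm (vi), Adim (vii°).
Diatonic triads of D minor (natural minor): Dm (i), Edim (ii°), F (III), Gm (iv), Am (v), Bb (VI), C (VII).
Matching root and quality in both lists: Bb, Dm, F, Gm.
That gives 4 common triads.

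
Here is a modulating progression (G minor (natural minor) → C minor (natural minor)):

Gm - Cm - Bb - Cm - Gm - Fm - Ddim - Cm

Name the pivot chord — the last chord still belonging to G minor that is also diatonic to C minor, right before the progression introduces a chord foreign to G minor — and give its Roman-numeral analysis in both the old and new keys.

Chords diatonic to G minor: Gm, Adim, Bb, Cm, Dm, Eb, F.
Reading the progression, the first chord not in that set is Fm, so the modulation leaves G minor there.
The chord immediately before Fm is Gm, which is diatonic to both keys: i in G minor and v in C minor.

Gm — i in G minor, v in C minor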